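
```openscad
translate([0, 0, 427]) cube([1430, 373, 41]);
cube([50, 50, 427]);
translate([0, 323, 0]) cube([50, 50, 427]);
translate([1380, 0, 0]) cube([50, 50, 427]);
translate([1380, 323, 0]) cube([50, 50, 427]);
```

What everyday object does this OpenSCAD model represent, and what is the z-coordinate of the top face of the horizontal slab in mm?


A bench. The seat-top height is 468 mm.

A long slab on four corner posts — a bench. The slab sits at z = 427 with thickness 41, so the top is 427 + 41 = 468 mm.


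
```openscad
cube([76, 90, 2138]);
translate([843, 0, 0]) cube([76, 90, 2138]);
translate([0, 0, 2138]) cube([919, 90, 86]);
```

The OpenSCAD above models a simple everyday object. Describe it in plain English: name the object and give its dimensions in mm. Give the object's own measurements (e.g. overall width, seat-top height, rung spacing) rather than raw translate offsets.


A door frame. The clear opening is 767 mm wide and 2138 mm high. Two 76 mm wide jambs, 90 mm deep, stand either side of the opening from the floor to the top of the opening. A 86 mm thick head sits across the top of both jambs, spanning the full outside width of the frame.


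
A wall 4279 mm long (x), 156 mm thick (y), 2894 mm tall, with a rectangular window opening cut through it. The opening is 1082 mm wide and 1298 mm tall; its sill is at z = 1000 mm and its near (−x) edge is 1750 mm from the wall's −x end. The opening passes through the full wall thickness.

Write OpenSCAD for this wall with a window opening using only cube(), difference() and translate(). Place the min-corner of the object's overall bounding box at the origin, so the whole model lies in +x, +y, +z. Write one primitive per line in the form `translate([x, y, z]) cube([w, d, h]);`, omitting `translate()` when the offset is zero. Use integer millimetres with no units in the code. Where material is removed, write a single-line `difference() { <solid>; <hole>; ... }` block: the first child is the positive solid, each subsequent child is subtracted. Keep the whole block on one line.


difference() { cube([4279, 156, 2894]); translate([1750, 0, 1000]) cube([1082, 156, 1298]); }


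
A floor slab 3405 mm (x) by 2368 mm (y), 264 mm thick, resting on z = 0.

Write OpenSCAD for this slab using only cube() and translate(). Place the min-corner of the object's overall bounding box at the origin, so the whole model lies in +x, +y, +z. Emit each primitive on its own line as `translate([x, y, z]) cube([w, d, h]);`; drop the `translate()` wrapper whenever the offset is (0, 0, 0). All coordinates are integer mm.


cube([3405, 2368, 264]);


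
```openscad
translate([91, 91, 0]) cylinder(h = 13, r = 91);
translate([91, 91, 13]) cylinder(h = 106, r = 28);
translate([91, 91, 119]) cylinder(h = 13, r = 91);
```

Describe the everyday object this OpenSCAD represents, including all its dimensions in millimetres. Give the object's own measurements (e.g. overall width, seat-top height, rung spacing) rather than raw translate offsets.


A spool: two coaxial disc flanges of radius 91 mm and thickness 13 mm, joined by a core cylinder of radius 28 mm and height 106 mm. The lower flange rests on z = 0 and the three cylinders share a vertical axis.


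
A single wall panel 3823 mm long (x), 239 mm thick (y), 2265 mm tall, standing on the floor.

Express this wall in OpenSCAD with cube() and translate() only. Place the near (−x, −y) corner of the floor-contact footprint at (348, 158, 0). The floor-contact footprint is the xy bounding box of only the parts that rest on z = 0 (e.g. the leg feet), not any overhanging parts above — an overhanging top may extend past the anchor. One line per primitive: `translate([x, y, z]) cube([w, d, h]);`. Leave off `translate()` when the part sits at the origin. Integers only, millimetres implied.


translate([348, 158, 0]) cube([3823, 239, 2265]);


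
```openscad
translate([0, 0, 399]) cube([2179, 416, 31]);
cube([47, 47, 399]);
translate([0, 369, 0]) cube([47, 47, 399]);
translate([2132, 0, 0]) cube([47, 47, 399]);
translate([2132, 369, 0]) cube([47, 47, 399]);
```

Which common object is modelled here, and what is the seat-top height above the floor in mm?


A bench. The seat-top height is 430 mm.

A long slab on four corner posts — a bench. The slab sits at z = 399 with thickness 31, so the top is 399 + 31 = 430 mm.


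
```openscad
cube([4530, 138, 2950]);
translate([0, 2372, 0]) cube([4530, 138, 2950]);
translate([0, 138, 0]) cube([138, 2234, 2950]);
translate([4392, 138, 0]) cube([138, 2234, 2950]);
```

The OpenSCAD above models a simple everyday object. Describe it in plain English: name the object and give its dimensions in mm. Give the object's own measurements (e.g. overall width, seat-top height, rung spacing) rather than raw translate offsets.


The wall frame of a small rectangular building: four walls, each 2950 mm tall and 138 mm thick, enclosing a footprint 4530 mm (x) by 2510 mm (y) outside-to-outside, with no floor or roof. The front and back walls (the −y and +y sides) span the full width; the two side walls fit between them.


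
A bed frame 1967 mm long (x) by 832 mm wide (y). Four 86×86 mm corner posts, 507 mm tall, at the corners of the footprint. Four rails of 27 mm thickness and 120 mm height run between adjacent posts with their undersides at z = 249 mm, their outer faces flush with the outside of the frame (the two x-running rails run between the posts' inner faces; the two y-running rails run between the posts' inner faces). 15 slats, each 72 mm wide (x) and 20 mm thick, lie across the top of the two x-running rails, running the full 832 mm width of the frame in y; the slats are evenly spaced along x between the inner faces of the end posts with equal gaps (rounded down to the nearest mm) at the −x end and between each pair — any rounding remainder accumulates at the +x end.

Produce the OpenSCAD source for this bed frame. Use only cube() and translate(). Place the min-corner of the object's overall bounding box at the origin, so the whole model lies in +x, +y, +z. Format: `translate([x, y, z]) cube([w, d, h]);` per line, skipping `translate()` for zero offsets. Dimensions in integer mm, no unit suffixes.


cube([86, 86, 507]);
translate([0, 746, 0]) cube([86, 86, 507]);
translate([1881, 0, 0]) cube([86, 86, 507]);
translate([1881, 746, 0]) cube([86, 86, 507]);
translate([86, 0, 249]) cube([1795, 27, 120]);
translate([86, 805, 249]) cube([1795, 27, 120]);
translate([0, 86, 249]) cube([27, 660, 120]);
translate([1940, 86, 249]) cube([27, 660, 120]);
translate([130, 0, 369]) cube([72, 832, 20]);
translate([246, 0, 369]) cube([72, 832, 20]);
translate([362, 0, 369]) cube([72, 832, 20]);
translate([478, 0, 369]) cube([72, 832, 20]);
translate([594, 0, 369]) cube([72, 832, 20]);
translate([710, 0, 369]) cube([72, 832, 20]);
translate([826, 0, 369]) cube([72, 832, 20]);
translate([942, 0, 369]) cube([72, 832, 20]);
translate([1058, 0, 369]) cube([72, 832, 20]);
translate([1174, 0, 369]) cube([72, 832, 20]);
translate([1290, 0, 369]) cube([72, 832, 20]);
translate([1406, 0, 369]) cube([72, 832, 20]);
translate([1522, 0, 369]) cube([72, 832, 20]);
translate([1638, 0, 369]) cube([72, 832, 20]);
translate([1754, 0, 369]) cube([72, 832, 20]);


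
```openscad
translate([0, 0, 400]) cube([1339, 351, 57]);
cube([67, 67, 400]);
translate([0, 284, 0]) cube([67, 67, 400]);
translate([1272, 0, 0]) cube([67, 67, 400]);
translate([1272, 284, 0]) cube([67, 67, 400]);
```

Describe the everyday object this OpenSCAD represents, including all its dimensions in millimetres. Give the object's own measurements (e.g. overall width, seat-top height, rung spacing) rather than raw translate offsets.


A long wooden bench with a 1339 mm (x) × 351 mm (y) seat, 57 mm thick, its top surface 457 mm above the floor. Four 67 mm square legs at the seat corners, flush with the edges, run from z = 0 to the seat underside.


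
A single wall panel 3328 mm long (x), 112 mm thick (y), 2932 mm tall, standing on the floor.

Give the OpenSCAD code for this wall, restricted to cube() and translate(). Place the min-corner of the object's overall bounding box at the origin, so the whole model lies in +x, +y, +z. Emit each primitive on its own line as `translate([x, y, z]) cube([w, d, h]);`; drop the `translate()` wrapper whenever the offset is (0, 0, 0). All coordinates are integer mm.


cube([3328, 112, 2932]);


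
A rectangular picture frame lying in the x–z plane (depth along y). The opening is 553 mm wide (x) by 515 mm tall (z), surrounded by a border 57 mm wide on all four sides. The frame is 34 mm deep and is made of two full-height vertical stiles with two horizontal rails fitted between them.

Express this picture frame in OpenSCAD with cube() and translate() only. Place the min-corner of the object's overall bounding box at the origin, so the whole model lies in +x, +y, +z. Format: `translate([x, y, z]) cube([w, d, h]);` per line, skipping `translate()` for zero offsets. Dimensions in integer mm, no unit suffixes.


cube([57, 34, 629]);
translate([610, 0, 0]) cube([57, 34, 629]);
translate([57, 0, 0]) cube([553, 34, 57]);
translate([57, 0, 572]) cube([553, 34, 57]);


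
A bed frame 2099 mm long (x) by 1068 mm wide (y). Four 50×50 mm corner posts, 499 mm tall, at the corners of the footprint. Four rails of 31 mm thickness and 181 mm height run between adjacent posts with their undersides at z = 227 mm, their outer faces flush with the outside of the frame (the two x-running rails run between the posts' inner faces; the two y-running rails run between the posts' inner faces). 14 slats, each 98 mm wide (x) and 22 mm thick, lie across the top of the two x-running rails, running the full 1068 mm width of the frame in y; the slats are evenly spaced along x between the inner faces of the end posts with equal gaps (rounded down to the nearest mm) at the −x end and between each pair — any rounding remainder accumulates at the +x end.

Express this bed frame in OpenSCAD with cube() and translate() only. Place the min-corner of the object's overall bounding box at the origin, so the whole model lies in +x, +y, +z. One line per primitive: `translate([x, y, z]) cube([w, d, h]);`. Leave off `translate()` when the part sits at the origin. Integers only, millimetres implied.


cube([50, 50, 499]);
translate([0, 1018, 0]) cube([50, 50, 499]);
translate([2049, 0, 0]) cube([50, 50, 499]);
translate([2049, 1018, 0]) cube([50, 50, 499]);
translate([50, 0, 227]) cube([1999, 31, 181]);
translate([50, 1037, 227]) cube([1999, 31, 181]);
translate([0, 50, 227]) cube([31, 968, 181]);
translate([2068, 50, 227]) cube([31, 968, 181]);
translate([91, 0, 408]) cube([98, 1068, 22]);
translate([230, 0, 408]) cube([98, 1068, 22]);
translate([369, 0, 408]) cube([98, 1068, 22]);
translate([508, 0, 408]) cube([98, 1068, 22]);
translate([647, 0, 408]) cube([98, 1068, 22]);
translate([786, 0, 408]) cube([98, 1068, 22]);
translate([925, 0, 408]) cube([98, 1068, 22]);
translate([1064, 0, 408]) cube([98, 1068, 22]);
translate([1203, 0, 408]) cube([98, 1068, 22]);
translate([1342, 0, 408]) cube([98, 1068, 22]);
translate([1481, 0, 408]) cube([98, 1068, 22]);
translate([1620, 0, 408]) cube([98, 1068, 22]);
translate([1759, 0, 408]) cube([98, 1068, 22]);
translate([1898, 0, 408]) cube([98, 1068, 22]);


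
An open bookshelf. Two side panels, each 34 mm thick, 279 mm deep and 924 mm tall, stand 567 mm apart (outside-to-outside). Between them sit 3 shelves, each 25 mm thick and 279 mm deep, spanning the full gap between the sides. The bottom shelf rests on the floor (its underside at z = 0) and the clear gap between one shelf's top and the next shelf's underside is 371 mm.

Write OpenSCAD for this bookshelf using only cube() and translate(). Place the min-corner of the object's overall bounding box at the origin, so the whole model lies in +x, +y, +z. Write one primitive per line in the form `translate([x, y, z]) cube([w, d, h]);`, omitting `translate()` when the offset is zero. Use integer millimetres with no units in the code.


cube([34, 279, 924]);
translate([533, 0, 0]) cube([34, 279, 924]);
translate([34, 0, 0]) cube([499, 279, 25]);
translate([34, 0, 396]) cube([499, 279, 25]);
translate([34, 0, 792]) cube([499, 279, 25]);


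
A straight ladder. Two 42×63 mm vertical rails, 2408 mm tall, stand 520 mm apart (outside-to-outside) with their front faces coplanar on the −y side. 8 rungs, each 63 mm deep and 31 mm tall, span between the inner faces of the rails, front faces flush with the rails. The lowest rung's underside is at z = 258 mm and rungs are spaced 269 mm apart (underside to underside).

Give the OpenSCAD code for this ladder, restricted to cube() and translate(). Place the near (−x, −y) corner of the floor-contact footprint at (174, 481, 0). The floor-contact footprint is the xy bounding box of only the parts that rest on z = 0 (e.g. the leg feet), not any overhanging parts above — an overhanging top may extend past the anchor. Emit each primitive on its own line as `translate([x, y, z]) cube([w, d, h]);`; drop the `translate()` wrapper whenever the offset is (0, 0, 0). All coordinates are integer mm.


translate([174, 481, 0]) cube([42, 63, 2408]);
translate([652, 481, 0]) cube([42, 63, 2408]);
translate([216, 481, 258]) cube([436, 63, 31]);
translate([216, 481, 527]) cube([436, 63, 31]);
translate([216, 481, 796]) cube([436, 63, 31]);
translate([216, 481, 1065]) cube([436, 63, 31]);
translate([216, 481, 1334]) cube([436, 63, 31]);
translate([216, 481, 1603]) cube([436, 63, 31]);
translate([216, 481, 1872]) cube([436, 63, 31]);
translate([216, 481, 2141]) cube([436, 63, 31]);


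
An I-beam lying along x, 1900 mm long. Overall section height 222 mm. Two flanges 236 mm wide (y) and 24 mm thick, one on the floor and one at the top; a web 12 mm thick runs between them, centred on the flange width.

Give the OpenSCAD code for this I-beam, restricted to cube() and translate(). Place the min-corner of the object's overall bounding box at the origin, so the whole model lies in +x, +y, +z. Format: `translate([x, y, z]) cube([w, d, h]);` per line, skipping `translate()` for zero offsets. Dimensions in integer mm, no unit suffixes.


cube([1900, 236, 24]);
translate([0, 112, 24]) cube([1900, 12, 174]);
translate([0, 0, 198]) cube([1900, 236, 24]);


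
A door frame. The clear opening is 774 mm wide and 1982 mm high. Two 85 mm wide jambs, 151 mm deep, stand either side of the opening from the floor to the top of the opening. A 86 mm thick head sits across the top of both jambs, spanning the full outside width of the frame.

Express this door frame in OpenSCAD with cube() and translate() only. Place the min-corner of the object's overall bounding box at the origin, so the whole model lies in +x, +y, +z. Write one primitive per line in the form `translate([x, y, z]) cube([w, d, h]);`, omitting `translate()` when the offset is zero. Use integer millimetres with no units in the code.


cube([85, 151, 1982]);
translate([859, 0, 0]) cube([85, 151, 1982]);
translate([0, 0, 1982]) cube([944, 151, 86]);


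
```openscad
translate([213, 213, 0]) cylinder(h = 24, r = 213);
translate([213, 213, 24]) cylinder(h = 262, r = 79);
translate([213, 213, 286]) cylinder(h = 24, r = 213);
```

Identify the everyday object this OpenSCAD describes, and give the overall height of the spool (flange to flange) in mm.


A spool. The overall height is 310 mm.

Three coaxial cylinders, large–small–large — a spool. Two 24 mm flanges and a 262 mm core give 24 + 262 + 24 = 310 mm.


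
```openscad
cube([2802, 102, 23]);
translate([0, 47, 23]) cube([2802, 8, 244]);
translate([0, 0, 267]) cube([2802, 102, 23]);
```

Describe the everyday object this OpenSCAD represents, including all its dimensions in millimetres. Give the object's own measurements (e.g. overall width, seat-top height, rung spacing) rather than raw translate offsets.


An I-beam lying along x, 2802 mm long. Overall section height 290 mm. Two flanges 102 mm wide (y) and 23 mm thick, one on the floor and one at the top; a web 8 mm thick runs between them, centred on the flange width.


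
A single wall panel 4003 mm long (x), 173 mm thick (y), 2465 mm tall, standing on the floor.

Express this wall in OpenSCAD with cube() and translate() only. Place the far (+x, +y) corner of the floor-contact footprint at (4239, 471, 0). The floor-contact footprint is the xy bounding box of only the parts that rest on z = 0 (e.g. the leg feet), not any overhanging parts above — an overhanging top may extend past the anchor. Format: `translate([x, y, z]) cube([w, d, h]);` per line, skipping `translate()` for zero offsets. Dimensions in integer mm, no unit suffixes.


translate([236, 298, 0]) cube([4003, 173, 2465]);


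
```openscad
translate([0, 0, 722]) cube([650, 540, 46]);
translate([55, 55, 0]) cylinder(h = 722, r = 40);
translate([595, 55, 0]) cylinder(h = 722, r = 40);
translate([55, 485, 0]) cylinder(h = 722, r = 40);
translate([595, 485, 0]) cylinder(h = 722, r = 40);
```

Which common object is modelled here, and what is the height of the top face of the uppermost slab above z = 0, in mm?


A table. The table height is 768 mm.

A 650×540×46 slab sits at z = 722 on four Ø80 mm round legs — a table. The top surface is at 722 + 46 = 768 mm.


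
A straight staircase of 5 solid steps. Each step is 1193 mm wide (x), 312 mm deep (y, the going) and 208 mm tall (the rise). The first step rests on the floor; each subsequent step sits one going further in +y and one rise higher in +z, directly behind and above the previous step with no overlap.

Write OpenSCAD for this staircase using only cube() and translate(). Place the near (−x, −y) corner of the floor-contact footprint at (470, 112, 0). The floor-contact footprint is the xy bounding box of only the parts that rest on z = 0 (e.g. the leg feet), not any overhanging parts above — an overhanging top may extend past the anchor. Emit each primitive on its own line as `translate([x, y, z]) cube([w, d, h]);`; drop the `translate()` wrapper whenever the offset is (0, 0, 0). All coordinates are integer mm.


translate([470, 112, 0]) cube([1193, 312, 208]);
translate([470, 424, 208]) cube([1193, 312, 208]);
translate([470, 736, 416]) cube([1193, 312, 208]);
translate([470, 1048, 624]) cube([1193, 312, 208]);
translate([470, 1360, 832]) cube([1193, 312, 208]);


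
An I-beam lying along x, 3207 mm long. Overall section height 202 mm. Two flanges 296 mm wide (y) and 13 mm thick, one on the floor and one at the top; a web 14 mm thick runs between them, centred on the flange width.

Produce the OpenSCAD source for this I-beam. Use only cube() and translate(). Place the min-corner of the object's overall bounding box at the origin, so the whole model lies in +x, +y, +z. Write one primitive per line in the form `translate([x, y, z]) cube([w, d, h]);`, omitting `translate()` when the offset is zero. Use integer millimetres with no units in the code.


cube([3207, 296, 13]);
translate([0, 141, 13]) cube([3207, 14, 176]);
translate([0, 0, 189]) cube([3207, 296, 13]);


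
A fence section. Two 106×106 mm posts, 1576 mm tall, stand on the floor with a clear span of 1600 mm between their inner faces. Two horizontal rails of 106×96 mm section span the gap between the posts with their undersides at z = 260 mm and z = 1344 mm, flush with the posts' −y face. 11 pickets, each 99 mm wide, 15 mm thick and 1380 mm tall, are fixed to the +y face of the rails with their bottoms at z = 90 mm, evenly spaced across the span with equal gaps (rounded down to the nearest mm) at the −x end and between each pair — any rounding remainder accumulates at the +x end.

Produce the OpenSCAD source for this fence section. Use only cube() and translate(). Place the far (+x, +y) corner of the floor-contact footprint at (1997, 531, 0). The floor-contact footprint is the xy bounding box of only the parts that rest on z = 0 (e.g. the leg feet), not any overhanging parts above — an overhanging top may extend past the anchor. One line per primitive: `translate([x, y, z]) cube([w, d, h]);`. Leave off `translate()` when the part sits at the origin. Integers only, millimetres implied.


translate([185, 425, 0]) cube([106, 106, 1576]);
translate([1891, 425, 0]) cube([106, 106, 1576]);
translate([291, 425, 260]) cube([1600, 106, 96]);
translate([291, 425, 1344]) cube([1600, 106, 96]);
translate([333, 531, 90]) cube([99, 15, 1380]);
translate([474, 531, 90]) cube([99, 15, 1380]);
translate([615, 531, 90]) cube([99, 15, 1380]);
translate([756, 531, 90]) cube([99, 15, 1380]);
translate([897, 531, 90]) cube([99, 15, 1380]);
translate([1038, 531, 90]) cube([99, 15, 1380]);
translate([1179, 531, 90]) cube([99, 15, 1380]);
translate([1320, 531, 90]) cube([99, 15, 1380]);
translate([1461, 531, 90]) cube([99, 15, 1380]);
translate([1602, 531, 90]) cube([99, 15, 1380]);
translate([1743, 531, 90]) cube([99, 15, 1380]);


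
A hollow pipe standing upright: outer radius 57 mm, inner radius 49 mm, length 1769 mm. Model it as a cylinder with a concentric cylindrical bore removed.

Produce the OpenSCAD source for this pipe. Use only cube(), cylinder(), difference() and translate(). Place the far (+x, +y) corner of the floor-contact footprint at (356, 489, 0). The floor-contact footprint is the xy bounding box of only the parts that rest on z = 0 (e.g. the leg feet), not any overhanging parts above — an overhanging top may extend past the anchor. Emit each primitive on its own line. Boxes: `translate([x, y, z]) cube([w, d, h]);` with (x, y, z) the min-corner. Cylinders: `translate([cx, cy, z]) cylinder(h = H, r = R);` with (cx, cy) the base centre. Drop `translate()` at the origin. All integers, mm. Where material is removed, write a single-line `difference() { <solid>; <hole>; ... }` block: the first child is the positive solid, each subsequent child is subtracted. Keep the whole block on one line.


difference() { translate([299, 432, 0]) cylinder(h = 1769, r = 57); translate([299, 432, 0]) cylinder(h = 1769, r = 49); }


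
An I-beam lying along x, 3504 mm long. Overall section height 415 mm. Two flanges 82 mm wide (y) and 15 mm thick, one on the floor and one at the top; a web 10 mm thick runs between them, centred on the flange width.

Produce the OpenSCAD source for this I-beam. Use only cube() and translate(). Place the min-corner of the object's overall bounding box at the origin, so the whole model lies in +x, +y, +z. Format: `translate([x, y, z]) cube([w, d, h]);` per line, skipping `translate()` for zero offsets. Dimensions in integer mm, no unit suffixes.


cube([3504, 82, 15]);
translate([0, 36, 15]) cube([3504, 10, 385]);
translate([0, 0, 400]) cube([3504, 82, 15]);


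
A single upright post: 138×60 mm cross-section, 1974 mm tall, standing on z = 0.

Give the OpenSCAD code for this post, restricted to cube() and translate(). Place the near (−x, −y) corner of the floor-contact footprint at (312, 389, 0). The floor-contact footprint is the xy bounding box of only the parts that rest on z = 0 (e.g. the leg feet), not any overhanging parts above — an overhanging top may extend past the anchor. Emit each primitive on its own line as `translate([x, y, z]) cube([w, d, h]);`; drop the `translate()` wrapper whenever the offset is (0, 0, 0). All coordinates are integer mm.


translate([312, 389, 0]) cube([138, 60, 1974]);


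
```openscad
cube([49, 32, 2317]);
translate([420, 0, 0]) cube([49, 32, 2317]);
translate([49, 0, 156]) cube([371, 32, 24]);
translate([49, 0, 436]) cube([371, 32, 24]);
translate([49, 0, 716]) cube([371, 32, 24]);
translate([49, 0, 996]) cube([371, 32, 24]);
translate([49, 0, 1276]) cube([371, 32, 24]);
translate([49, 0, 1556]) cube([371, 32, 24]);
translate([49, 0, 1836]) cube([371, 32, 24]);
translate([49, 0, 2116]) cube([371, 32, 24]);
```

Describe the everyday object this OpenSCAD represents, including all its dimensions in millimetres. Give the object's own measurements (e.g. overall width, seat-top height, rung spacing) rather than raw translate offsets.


A straight ladder. Two 49×32 mm vertical rails, 2317 mm tall, stand 469 mm apart (outside-to-outside) with their front faces coplanar on the −y side. 8 rungs, each 32 mm deep and 24 mm tall, span between the inner faces of the rails, front faces flush with the rails. The lowest rung's underside is at z = 156 mm and rungs are spaced 280 mm apart (underside to underside).


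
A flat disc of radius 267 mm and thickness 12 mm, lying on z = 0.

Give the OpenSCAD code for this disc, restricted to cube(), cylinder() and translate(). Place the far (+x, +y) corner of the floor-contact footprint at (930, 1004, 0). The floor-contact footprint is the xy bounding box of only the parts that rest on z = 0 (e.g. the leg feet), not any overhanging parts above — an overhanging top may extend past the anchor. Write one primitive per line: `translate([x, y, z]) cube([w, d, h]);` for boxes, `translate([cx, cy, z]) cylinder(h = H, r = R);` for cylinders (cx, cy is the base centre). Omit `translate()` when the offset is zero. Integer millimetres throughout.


translate([663, 737, 0]) cylinder(h = 12, r = 267);


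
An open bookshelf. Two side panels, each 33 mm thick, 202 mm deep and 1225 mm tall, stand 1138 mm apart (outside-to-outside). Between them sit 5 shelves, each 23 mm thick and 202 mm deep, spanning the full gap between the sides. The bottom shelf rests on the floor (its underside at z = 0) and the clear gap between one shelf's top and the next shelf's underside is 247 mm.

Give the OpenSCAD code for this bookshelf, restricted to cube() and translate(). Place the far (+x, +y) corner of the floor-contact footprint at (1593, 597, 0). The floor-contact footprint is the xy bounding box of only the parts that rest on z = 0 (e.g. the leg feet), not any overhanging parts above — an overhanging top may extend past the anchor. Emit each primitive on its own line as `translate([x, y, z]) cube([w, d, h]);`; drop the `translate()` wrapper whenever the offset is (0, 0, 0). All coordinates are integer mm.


translate([455, 395, 0]) cube([33, 202, 1225]);
translate([1560, 395, 0]) cube([33, 202, 1225]);
translate([488, 395, 0]) cube([1072, 202, 23]);
translate([488, 395, 270]) cube([1072, 202, 23]);
translate([488, 395, 540]) cube([1072, 202, 23]);
translate([488, 395, 810]) cube([1072, 202, 23]);
translate([488, 395, 1080]) cube([1072, 202, 23]);


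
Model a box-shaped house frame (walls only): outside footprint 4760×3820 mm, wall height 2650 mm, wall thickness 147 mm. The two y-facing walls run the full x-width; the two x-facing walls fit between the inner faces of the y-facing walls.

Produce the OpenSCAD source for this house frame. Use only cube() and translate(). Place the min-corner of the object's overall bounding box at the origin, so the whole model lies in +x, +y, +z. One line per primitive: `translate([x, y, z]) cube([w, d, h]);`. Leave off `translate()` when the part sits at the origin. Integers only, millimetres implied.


cube([4760, 147, 2650]);
translate([0, 3673, 0]) cube([4760, 147, 2650]);
translate([0, 147, 0]) cube([147, 3526, 2650]);
translate([4613, 147, 0]) cube([147, 3526, 2650]);


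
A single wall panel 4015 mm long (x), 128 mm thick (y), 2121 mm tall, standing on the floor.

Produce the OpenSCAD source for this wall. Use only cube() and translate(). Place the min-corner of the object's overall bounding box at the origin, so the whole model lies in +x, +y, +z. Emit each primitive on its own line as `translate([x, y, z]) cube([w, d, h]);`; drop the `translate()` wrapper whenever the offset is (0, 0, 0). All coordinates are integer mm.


cube([4015, 128, 2121]);


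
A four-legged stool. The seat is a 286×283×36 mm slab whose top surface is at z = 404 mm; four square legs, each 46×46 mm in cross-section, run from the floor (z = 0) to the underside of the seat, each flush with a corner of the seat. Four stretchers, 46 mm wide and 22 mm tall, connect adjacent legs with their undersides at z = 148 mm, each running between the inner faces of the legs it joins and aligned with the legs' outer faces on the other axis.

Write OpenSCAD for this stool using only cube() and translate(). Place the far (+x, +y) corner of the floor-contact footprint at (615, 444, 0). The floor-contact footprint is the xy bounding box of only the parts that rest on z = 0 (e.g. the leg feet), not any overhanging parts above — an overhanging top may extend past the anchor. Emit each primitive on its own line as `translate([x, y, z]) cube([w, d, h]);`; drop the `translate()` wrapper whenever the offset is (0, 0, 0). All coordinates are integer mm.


translate([329, 161, 368]) cube([286, 283, 36]);
translate([329, 161, 0]) cube([46, 46, 368]);
translate([569, 161, 0]) cube([46, 46, 368]);
translate([329, 398, 0]) cube([46, 46, 368]);
translate([569, 398, 0]) cube([46, 46, 368]);
translate([375, 161, 148]) cube([194, 46, 22]);
translate([375, 398, 148]) cube([194, 46, 22]);
translate([329, 207, 148]) cube([46, 191, 22]);
translate([569, 207, 148]) cube([46, 191, 22]);


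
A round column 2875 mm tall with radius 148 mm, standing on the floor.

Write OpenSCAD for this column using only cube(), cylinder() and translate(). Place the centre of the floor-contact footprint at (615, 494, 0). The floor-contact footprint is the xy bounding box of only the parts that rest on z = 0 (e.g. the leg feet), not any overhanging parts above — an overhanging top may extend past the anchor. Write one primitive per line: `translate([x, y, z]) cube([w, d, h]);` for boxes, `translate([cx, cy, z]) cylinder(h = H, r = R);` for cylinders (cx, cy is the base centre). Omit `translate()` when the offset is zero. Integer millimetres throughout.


translate([615, 494, 0]) cylinder(h = 2875, r = 148);


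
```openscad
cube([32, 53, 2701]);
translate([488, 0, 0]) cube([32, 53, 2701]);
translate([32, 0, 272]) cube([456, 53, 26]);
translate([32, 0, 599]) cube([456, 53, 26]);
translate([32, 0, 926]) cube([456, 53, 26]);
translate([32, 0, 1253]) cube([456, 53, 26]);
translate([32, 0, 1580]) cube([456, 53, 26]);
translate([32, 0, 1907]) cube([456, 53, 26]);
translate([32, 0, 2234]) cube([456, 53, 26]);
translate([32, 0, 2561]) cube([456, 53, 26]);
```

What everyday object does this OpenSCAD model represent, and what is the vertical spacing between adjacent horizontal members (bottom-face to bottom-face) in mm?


A ladder. The rung spacing is 327 mm.

Two tall 32×53 posts with 8 short bars between them — a ladder. Adjacent rungs sit at z = 272 and z = 599, so the spacing is 599 − 272 = 327 mm.


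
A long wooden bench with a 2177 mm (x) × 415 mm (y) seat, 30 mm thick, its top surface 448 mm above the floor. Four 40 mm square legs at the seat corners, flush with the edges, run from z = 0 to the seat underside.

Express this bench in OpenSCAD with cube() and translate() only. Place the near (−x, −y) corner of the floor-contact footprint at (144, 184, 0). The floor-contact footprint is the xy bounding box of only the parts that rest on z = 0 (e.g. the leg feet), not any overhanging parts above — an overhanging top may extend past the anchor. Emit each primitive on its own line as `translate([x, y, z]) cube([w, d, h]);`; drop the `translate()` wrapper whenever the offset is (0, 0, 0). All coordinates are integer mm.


// leg_h = 448 − 30 = 418
translate([144, 184, 418]) cube([2177, 415, 30]);
translate([144, 184, 0]) cube([40, 40, 418]);
translate([144, 559, 0]) cube([40, 40, 418]);
translate([2281, 184, 0]) cube([40, 40, 418]);
translate([2281, 559, 0]) cube([40, 40, 418]);


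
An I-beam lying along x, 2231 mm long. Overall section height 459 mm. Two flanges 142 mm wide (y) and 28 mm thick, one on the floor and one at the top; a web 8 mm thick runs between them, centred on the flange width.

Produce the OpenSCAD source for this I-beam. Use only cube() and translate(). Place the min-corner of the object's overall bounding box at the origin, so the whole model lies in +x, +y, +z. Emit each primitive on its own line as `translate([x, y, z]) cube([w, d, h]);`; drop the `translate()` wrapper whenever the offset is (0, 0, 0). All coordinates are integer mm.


cube([2231, 142, 28]);
translate([0, 67, 28]) cube([2231, 8, 403]);
translate([0, 0, 431]) cube([2231, 142, 28]);


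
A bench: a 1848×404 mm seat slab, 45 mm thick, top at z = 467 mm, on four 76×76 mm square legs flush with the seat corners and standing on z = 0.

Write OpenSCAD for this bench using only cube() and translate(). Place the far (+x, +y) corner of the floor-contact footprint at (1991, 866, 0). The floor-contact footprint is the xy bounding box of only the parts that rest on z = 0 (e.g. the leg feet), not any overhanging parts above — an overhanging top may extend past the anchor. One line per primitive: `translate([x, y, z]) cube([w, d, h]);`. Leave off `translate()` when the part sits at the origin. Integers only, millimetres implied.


// leg_h = 467 − 45 = 422
translate([143, 462, 422]) cube([1848, 404, 45]);
translate([143, 462, 0]) cube([76, 76, 422]);
translate([143, 790, 0]) cube([76, 76, 422]);
translate([1915, 462, 0]) cube([76, 76, 422]);
translate([1915, 790, 0]) cube([76, 76, 422]);


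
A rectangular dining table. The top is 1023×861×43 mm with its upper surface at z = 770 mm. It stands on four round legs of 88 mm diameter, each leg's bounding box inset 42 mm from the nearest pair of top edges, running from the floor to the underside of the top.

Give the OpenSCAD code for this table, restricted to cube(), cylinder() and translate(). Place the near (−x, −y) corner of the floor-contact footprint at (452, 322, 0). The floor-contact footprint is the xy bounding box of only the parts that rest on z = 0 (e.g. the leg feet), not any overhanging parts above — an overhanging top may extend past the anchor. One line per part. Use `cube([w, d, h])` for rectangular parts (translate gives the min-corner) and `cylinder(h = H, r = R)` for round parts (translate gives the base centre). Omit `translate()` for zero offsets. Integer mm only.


translate([410, 280, 727]) cube([1023, 861, 43]);
translate([496, 366, 0]) cylinder(h = 727, r = 44);
translate([1347, 366, 0]) cylinder(h = 727, r = 44);
translate([496, 1055, 0]) cylinder(h = 727, r = 44);
translate([1347, 1055, 0]) cylinder(h = 727, r = 44);


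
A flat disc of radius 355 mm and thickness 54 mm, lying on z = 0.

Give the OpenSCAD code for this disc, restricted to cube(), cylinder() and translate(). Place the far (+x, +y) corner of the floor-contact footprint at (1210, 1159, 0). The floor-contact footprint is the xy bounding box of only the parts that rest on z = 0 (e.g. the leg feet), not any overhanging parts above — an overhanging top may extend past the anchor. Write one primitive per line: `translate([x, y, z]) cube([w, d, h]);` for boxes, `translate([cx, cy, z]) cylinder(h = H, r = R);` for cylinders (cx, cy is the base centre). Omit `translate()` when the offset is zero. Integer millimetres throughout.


translate([855, 804, 0]) cylinder(h = 54, r = 355);


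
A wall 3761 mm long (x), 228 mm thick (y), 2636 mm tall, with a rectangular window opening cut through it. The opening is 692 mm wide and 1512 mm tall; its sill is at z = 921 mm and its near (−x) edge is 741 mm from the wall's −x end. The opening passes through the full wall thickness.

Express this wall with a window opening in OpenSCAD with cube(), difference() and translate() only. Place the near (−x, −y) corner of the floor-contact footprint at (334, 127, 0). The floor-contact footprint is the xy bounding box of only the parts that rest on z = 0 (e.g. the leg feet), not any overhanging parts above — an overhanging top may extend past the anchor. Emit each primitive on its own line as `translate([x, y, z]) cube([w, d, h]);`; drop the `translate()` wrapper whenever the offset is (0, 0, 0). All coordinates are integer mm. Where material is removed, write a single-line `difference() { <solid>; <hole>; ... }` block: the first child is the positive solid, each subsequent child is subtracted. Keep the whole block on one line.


difference() { translate([334, 127, 0]) cube([3761, 228, 2636]); translate([1075, 127, 921]) cube([692, 228, 1512]); }


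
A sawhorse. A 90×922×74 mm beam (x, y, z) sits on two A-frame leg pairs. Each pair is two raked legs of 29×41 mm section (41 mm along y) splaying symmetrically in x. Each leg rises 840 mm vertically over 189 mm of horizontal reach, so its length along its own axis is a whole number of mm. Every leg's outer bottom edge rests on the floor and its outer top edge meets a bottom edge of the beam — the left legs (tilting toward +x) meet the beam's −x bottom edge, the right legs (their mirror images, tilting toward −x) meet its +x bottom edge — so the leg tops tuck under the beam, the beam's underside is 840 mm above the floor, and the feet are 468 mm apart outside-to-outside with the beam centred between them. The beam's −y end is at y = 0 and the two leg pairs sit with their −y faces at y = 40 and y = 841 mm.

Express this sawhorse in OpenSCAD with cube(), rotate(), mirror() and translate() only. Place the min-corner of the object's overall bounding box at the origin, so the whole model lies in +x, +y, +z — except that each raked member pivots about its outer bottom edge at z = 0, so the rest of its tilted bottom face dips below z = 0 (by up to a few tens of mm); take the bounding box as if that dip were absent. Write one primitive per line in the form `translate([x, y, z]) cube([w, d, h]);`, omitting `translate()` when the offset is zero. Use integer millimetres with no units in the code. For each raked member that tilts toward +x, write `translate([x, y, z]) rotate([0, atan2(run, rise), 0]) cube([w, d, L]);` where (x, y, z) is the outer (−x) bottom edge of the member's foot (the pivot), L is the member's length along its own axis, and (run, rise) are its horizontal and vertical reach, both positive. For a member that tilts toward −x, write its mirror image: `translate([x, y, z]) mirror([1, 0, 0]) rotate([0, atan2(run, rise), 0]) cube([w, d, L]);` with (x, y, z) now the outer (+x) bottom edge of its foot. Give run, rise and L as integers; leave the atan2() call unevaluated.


translate([189, 0, 840]) cube([90, 922, 74]);
translate([0, 40, 0]) rotate([0, atan2(189, 840), 0]) cube([29, 41, 861]);
translate([468, 40, 0]) mirror([1, 0, 0]) rotate([0, atan2(189, 840), 0]) cube([29, 41, 861]);
translate([0, 841, 0]) rotate([0, atan2(189, 840), 0]) cube([29, 41, 861]);
translate([468, 841, 0]) mirror([1, 0, 0]) rotate([0, atan2(189, 840), 0]) cube([29, 41, 861]);


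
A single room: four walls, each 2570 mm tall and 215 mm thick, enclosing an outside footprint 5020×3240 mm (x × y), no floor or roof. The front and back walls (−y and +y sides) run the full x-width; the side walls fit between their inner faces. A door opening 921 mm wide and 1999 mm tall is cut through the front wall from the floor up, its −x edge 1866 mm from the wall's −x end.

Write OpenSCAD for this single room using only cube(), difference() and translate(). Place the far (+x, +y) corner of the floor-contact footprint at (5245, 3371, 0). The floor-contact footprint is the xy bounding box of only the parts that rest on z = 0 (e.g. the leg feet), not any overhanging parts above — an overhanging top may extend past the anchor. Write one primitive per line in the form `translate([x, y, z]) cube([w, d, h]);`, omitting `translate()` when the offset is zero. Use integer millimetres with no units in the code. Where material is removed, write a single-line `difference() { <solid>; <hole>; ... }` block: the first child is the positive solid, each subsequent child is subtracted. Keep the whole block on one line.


difference() { translate([225, 131, 0]) cube([5020, 215, 2570]); translate([2091, 131, 0]) cube([921, 215, 1999]); }
translate([225, 3156, 0]) cube([5020, 215, 2570]);
translate([225, 346, 0]) cube([215, 2810, 2570]);
translate([5030, 346, 0]) cube([215, 2810, 2570]);


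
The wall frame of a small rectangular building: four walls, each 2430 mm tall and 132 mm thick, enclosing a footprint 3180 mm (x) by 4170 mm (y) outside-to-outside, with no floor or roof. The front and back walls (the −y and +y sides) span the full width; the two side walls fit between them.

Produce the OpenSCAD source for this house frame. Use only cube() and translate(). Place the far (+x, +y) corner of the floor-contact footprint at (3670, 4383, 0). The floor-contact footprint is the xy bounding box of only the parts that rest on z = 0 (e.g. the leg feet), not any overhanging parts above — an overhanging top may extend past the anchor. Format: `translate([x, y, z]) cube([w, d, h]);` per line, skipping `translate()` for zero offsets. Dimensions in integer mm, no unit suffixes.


translate([490, 213, 0]) cube([3180, 132, 2430]);
translate([490, 4251, 0]) cube([3180, 132, 2430]);
translate([490, 345, 0]) cube([132, 3906, 2430]);
translate([3538, 345, 0]) cube([132, 3906, 2430]);
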